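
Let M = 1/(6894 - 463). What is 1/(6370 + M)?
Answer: 6431/40965471 ≈ 0.00015699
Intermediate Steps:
M = 1/6431 ≈ 0.00015550
1/(6370 + M) = 1/(6370 + 1/6431) = 1/(40965471/6431) = 6431/40965471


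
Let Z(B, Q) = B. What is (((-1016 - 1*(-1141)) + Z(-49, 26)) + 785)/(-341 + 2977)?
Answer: 861/2636 ≈ 0.32663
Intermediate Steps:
(((-1016 - 1*(-1141)) + Z(-49, 26)) + 785)/(-341 + 2977) = (((-1016 - 1*(-1141)) - 49) + 785)/(-341 + 2977) = (((-1016 + 1141) - 49) + 785)/2636 = ((125 - 49) + 785)*(1/2636) = (76 + 785)*(1/2636) = 861*(1/2636) = 861/2636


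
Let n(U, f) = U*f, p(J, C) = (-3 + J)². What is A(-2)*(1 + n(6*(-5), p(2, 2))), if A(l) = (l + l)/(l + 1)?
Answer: -116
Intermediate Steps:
A(l) = 2*l/(1 + l) (A(l) = (2*l)/(1 + l) = 2*l/(1 + l))
A(-2)*(1 + n(6*(-5), p(2, 2))) = (2*(-2)/(1 - 2))*(1 + (6*(-5))*(-3 + 2)²) = (2*(-2)/(-1))*(1 - 30*(-1)²) = (2*(-2)*(-1))*(1 - 30*1) = 4*(1 - 30) = 4*(-29) = -116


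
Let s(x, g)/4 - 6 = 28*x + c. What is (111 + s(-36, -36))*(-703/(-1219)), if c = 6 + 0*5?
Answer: -2722719/1219 ≈ -2233.6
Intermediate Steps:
c = 6 (c = 6 + 0 = 6)
s(x, g) = 48 + 112*x (s(x, g) = 24 + 4*(28*x + 6) = 24 + 4*(6 + 28*x) = 24 + (24 + 112*x) = 48 + 112*x)
(111 + s(-36, -36))*(-703/(-1219)) = (111 + (48 + 112*(-36)))*(-703/(-1219)) = (111 + (48 - 4032))*(-703*(-1/1219)) = (111 - 3984)*(703/1219) = -3873*703/1219 = -2722719/1219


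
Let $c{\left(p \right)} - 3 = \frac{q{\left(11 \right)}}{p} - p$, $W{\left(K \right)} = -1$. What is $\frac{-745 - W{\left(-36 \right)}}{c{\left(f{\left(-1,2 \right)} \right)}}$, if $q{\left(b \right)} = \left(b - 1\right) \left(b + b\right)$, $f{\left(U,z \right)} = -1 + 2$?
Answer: $- \frac{124}{37} \approx -3.3514$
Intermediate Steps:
$f{\left(U,z \right)} = 1$
$q{\left(b \right)} = 2 b \left(-1 + b\right)$ ($q{\left(b \right)} = \left(-1 + b\right) 2 b = 2 b \left(-1 + b\right)$)
$c{\left(p \right)} = 3 - p + \frac{220}{p}$ ($c{\left(p \right)} = 3 - \left(p - \frac{2 \cdot 11 \left(-1 + 11\right)}{p}\right) = 3 - \left(p - \frac{2 \cdot 11 \cdot 10}{p}\right) = 3 - \left(p - \frac{220}{p}\right) = 3 - p + \frac{220}{p}$)
$\frac{-745 - W{\left(-36 \right)}}{c{\left(f{\left(-1,2 \right)} \right)}} = \frac{-745 - -1}{3 - 1 + \frac{220}{1}} = \frac{-745 + 1}{3 - 1 + 220 \cdot 1} = - \frac{744}{3 - 1 + 220} = - \frac{744}{222} = \left(-744\right) \frac{1}{222} = - \frac{124}{37}$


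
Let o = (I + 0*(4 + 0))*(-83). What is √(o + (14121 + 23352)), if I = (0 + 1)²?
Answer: √37390 ≈ 193.36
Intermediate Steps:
I = 1 (I = 1² = 1)
o = -83 (o = (1 + 0*(4 + 0))*(-83) = (1 + 0*4)*(-83) = (1 + 0)*(-83) = 1*(-83) = -83)
√(o + (14121 + 23352)) = √(-83 + (14121 + 23352)) = √(-83 + 37473) = √37390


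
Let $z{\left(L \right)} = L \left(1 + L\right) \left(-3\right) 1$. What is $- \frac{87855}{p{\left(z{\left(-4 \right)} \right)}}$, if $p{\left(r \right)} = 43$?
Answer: $- \frac{87855}{43} \approx -2043.1$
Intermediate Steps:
$z{\left(L \right)} = L \left(-3 - 3 L\right)$ ($z{\left(L \right)} = L \left(-3 - 3 L\right) 1 = L \left(-3 - 3 L\right)$)
$- \frac{87855}{p{\left(z{\left(-4 \right)} \right)}} = - \frac{87855}{43}$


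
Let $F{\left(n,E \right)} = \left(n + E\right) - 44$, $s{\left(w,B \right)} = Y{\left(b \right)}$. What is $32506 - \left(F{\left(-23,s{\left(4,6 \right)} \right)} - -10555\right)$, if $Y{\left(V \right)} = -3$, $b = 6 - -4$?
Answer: $22021$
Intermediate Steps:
$b = 10$ ($b = 6 + 4 = 10$)
$s{\left(w,B \right)} = -3$
$F{\left(n,E \right)} = -44 + E + n$ ($F{\left(n,E \right)} = \left(E + n\right) - 44 = -44 + E + n$)
$32506 - \left(F{\left(-23,s{\left(4,6 \right)} \right)} - -10555\right) = 32506 - \left(\left(-44 - 3 - 23\right) - -10555\right) = 32506 - \left(-70 + 10555\right) = 32506 - 10485 = 22021$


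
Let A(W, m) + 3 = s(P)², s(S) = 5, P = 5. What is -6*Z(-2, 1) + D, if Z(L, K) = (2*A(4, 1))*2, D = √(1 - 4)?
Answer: -528 + I*√3 ≈ -528.0 + 1.732*I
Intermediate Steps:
A(W, m) = 22 (A(W, m) = -3 + 5² = -3 + 25 = 22)
D = I*√3 (D = √(-3) = I*√3 ≈ 1.732*I)
Z(L, K) = 88 (Z(L, K) = (2*22)*2 = 44*2 = 88)
-6*Z(-2, 1) + D = -6*88 + I*√3 = -528 + I*√3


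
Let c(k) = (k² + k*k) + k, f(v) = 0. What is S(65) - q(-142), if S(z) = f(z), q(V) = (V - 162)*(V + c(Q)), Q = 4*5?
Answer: 206112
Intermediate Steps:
Q = 20
c(k) = k + 2*k² (c(k) = (k² + k²) + k = 2*k² + k = k + 2*k²)
q(V) = (-162 + V)*(820 + V) (q(V) = (V - 162)*(V + 20*(1 + 2*20)) = (-162 + V)*(V + 20*(1 + 40)) = (-162 + V)*(V + 20*41) = (-162 + V)*(V + 820) = (-162 + V)*(820 + V))
S(z) = 0
S(65) - q(-142) = 0 - (-132840 + (-142)² + 658*(-142)) = 0 - (-132840 + 20164 - 93436) = 0 - 1*(-206112) = 0 + 206112 = 206112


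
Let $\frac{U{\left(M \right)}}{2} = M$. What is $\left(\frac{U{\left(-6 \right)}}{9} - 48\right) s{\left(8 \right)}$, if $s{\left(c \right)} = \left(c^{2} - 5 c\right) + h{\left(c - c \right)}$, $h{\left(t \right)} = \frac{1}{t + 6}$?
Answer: $- \frac{10730}{9} \approx -1192.2$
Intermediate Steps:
$U{\left(M \right)} = 2 M$
$h{\left(t \right)} = \frac{1}{6 + t}$
$s{\left(c \right)} = \frac{1}{6} + c^{2} - 5 c$ ($s{\left(c \right)} = \left(c^{2} - 5 c\right) + \frac{1}{6 + \left(c - c\right)} = \left(c^{2} - 5 c\right) + \frac{1}{6 + 0} = \left(c^{2} - 5 c\right) + \frac{1}{6} = \frac{1}{6} + c^{2} - 5 c$)
$\left(\frac{U{\left(-6 \right)}}{9} - 48\right) s{\left(8 \right)} = \left(\frac{2 \left(-6\right)}{9} - 48\right) \left(\frac{1}{6} + 8^{2} - 40\right) = \left(\left(-12\right) \frac{1}{9} - 48\right) \left(\frac{1}{6} + 64 - 40\right) = \left(- \frac{4}{3} - 48\right) \frac{145}{6} = \left(- \frac{148}{3}\right) \frac{145}{6} = - \frac{10730}{9}$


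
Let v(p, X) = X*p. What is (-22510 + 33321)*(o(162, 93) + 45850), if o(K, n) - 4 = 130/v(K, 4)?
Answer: 160616443171/324 ≈ 4.9573e+8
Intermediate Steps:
o(K, n) = 4 + 65/(2*K) (o(K, n) = 4 + 130/((4*K)) = 4 + 130*(1/(4*K)) = 4 + 65/(2*K))
(-22510 + 33321)*(o(162, 93) + 45850) = (-22510 + 33321)*((4 + (65/2)/162) + 45850) = 10811*((4 + (65/2)*(1/162)) + 45850) = 10811*((4 + 65/324) + 45850) = 10811*(1361/324 + 45850) = 10811*(14856761/324) = 160616443171/324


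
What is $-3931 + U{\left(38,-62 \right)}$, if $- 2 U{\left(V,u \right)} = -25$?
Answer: $- \frac{7837}{2} \approx -3918.5$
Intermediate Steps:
$U{\left(V,u \right)} = \frac{25}{2}$ ($U{\left(V,u \right)} = \left(- \frac{1}{2}\right) \left(-25\right) = \frac{25}{2}$)
$-3931 + U{\left(38,-62 \right)} = -3931 + \frac{25}{2} = - \frac{7837}{2}$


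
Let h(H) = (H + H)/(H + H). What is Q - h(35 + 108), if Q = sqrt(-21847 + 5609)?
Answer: -1 + I*sqrt(16238) ≈ -1.0 + 127.43*I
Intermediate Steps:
h(H) = 1 (h(H) = (2*H)/((2*H)) = (2*H)*(1/(2*H)) = 1)
Q = I*sqrt(16238) (Q = sqrt(-16238) = I*sqrt(16238) ≈ 127.43*I)
Q - h(35 + 108) = I*sqrt(16238) - 1*1 = I*sqrt(16238) - 1 = -1 + I*sqrt(16238)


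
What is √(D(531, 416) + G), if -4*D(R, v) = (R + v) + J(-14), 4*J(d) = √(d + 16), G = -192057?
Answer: √(-3076700 - √2)/4 ≈ 438.51*I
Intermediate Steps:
J(d) = √(16 + d)/4 (J(d) = √(d + 16)/4 = √(16 + d)/4)
D(R, v) = -R/4 - v/4 - √2/16 (D(R, v) = -((R + v) + √(16 - 14)/4)/4 = -((R + v) + √2/4)/4 = -(R + v + √2/4)/4 = -R/4 - v/4 - √2/16)
√(D(531, 416) + G) = √((-¼*531 - ¼*416 - √2/16) - 192057) = √((-531/4 - 104 - √2/16) - 192057) = √((-947/4 - √2/16) - 192057) = √(-769175/4 - √2/16)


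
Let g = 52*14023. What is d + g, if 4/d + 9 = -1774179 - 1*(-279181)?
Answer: 1090153124368/1495007 ≈ 7.2920e+5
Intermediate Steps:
d = -4/1495007 (d = 4/(-9 + (-1774179 - 1*(-279181))) = 4/(-9 + (-1774179 + 279181)) = 4/(-9 - 1494998) = 4/(-1495007) = 4*(-1/1495007) = -4/1495007 ≈ -2.6756e-6)
g = 729196
d + g = -4/1495007 + 729196 = 1090153124368/1495007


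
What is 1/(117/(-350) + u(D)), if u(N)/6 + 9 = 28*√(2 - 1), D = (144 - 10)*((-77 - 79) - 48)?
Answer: 350/39783 ≈ 0.0087977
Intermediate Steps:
D = -27336 (D = 134*(-156 - 48) = 134*(-204) = -27336)
u(N) = 114 (u(N) = -54 + 6*(28*√(2 - 1)) = -54 + 6*(28*√1) = -54 + 6*(28*1) = -54 + 6*28 = -54 + 168 = 114)
1/(117/(-350) + u(D)) = 1/(117/(-350) + 114) = 1/(117*(-1/350) + 114) = 1/(-117/350 + 114) = 1/(39783/350) = 350/39783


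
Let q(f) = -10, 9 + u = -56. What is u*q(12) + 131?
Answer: 781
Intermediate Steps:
u = -65 (u = -9 - 56 = -65)
u*q(12) + 131 = -65*(-10) + 131 = 650 + 131 = 781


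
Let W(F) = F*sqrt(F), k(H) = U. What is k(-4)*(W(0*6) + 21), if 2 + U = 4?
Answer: 42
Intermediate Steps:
U = 2 (U = -2 + 4 = 2)
k(H) = 2
W(F) = F**(3/2)
k(-4)*(W(0*6) + 21) = 2*((0*6)**(3/2) + 21) = 2*(0**(3/2) + 21) = 2*(0 + 21) = 2*21 = 42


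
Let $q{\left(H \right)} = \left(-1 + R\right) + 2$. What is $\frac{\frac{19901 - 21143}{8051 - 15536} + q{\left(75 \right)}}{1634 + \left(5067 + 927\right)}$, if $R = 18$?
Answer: $\frac{47819}{19031860} \approx 0.0025126$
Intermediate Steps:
$q{\left(H \right)} = 19$ ($q{\left(H \right)} = \left(-1 + 18\right) + 2 = 17 + 2 = 19$)
$\frac{\frac{19901 - 21143}{8051 - 15536} + q{\left(75 \right)}}{1634 + \left(5067 + 927\right)} = \frac{\frac{19901 - 21143}{8051 - 15536} + 19}{1634 + \left(5067 + 927\right)} = \frac{- \frac{1242}{-7485} + 19}{1634 + 5994} = \frac{\left(-1242\right) \left(- \frac{1}{7485}\right) + 19}{7628} = \left(\frac{414}{2495} + 19\right) \frac{1}{7628} = \frac{47819}{2495} \cdot \frac{1}{7628} = \frac{47819}{19031860}$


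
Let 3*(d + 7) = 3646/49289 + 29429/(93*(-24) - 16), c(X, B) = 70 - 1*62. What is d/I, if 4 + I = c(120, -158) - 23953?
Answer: 1256388295/2653589242728 ≈ 0.00047347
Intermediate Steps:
c(X, B) = 8 (c(X, B) = 70 - 62 = 8)
I = -23949 (I = -4 + (8 - 23953) = -4 - 23945 = -23949)
d = -1256388295/110801672 (d = -7 + (3646/49289 + 29429/(93*(-24) - 16))/3 = -7 + (3646*(1/49289) + 29429/(-2232 - 16))/3 = -7 + (3646/49289 + 29429/(-2248))/3 = -7 + (3646/49289 + 29429*(-1/2248))/3 = -7 + (3646/49289 - 29429/2248)/3 = -7 + (⅓)*(-1442329773/110801672) = -7 - 480776591/110801672 = -1256388295/110801672 ≈ -11.339)
d/I = -1256388295/110801672/(-23949) = -1256388295/110801672*(-1/23949) = 1256388295/2653589242728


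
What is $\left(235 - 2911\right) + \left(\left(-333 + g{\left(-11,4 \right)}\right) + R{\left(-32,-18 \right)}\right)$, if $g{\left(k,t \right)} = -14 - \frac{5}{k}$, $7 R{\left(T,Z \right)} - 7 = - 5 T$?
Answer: $- \frac{230899}{77} \approx -2998.7$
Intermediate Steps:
$R{\left(T,Z \right)} = 1 - \frac{5 T}{7}$ ($R{\left(T,Z \right)} = 1 + \frac{\left(-5\right) T}{7} = 1 - \frac{5 T}{7}$)
$g{\left(k,t \right)} = -14 - \frac{5}{k}$
$\left(235 - 2911\right) + \left(\left(-333 + g{\left(-11,4 \right)}\right) + R{\left(-32,-18 \right)}\right) = \left(235 - 2911\right) + \left(\left(-333 - \left(14 + \frac{5}{-11}\right)\right) + \left(1 - - \frac{160}{7}\right)\right) = -2676 + \left(\left(-333 - \frac{149}{11}\right) + \left(1 + \frac{160}{7}\right)\right) = -2676 + \left(\left(-333 + \left(-14 + \frac{5}{11}\right)\right) + \frac{167}{7}\right) = -2676 + \left(\left(-333 - \frac{149}{11}\right) + \frac{167}{7}\right) = -2676 + \left(- \frac{3812}{11} + \frac{167}{7}\right) = -2676 - \frac{24847}{77} = - \frac{230899}{77}$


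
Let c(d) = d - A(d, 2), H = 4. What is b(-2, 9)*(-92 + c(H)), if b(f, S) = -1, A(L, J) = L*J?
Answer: 96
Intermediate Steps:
A(L, J) = J*L
c(d) = -d (c(d) = d - 2*d = -d)
b(-2, 9)*(-92 + c(H)) = -(-92 - 1*4) = -(-92 - 4) = -1*(-96) = 96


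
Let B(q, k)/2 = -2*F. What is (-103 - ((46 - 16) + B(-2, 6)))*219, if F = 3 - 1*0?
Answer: -26499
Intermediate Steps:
F = 3 (F = 3 + 0 = 3)
B(q, k) = -12 (B(q, k) = 2*(-2*3) = 2*(-6) = -12)
(-103 - ((46 - 16) + B(-2, 6)))*219 = (-103 - ((46 - 16) - 12))*219 = (-103 - (30 - 12))*219 = (-103 - 1*18)*219 = (-103 - 18)*219 = -121*219 = -26499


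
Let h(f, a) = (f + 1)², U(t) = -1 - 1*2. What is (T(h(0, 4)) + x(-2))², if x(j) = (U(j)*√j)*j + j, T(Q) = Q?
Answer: (-1 + 6*I*√2)² ≈ -71.0 - 16.971*I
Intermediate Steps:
U(t) = -3 (U(t) = -1 - 2 = -3)
h(f, a) = (1 + f)²
x(j) = j - 3*j^(3/2) (x(j) = (-3*√j)*j + j = -3*j^(3/2) + j = j - 3*j^(3/2))
(T(h(0, 4)) + x(-2))² = ((1 + 0)² + (-2 - (-6)*I*√2))² = (1² + (-2 - (-6)*I*√2))² = (1 + (-2 + 6*I*√2))² = (-1 + 6*I*√2)²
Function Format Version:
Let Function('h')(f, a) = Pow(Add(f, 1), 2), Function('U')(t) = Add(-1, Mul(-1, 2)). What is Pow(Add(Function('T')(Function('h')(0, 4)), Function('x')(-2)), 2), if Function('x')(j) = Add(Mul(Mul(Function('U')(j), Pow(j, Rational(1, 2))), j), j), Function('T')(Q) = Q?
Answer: Pow(Add(-1, Mul(6, I, Pow(2, Rational(1, 2)))), 2) ≈ Add(-71.000, Mul(-16.971, I))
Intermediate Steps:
Function('U')(t) = -3 (Function('U')(t) = Add(-1, -2) = -3)
Function('h')(f, a) = Pow(Add(1, f), 2)
Function('x')(j) = Add(j, Mul(-3, Pow(j, Rational(3, 2)))) (Function('x')(j) = Add(Mul(Mul(-3, Pow(j, Rational(1, 2))), j), j) = Add(Mul(-3, Pow(j, Rational(3, 2))), j) = Add(j, Mul(-3, Pow(j, Rational(3, 2)))))
Pow(Add(Function('T')(Function('h')(0, 4)), Function('x')(-2)), 2) = Pow(Add(Pow(Add(1, 0), 2), Add(-2, Mul(-3, Pow(-2, Rational(3, 2))))), 2) = Pow(Add(Pow(1, 2), Add(-2, Mul(-3, Mul(-2, I, Pow(2, Rational(1, 2)))))), 2) = Pow(Add(1, Add(-2, Mul(6, I, Pow(2, Rational(1, 2))))), 2) = Pow(Add(-1, Mul(6, I, Pow(2, Rational(1, 2)))), 2)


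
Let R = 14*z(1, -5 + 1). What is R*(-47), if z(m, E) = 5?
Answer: -3290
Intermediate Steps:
R = 70 (R = 14*5 = 70)
R*(-47) = 70*(-47) = -3290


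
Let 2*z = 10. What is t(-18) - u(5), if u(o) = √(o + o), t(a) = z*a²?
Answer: 1620 - √10 ≈ 1616.8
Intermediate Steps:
z = 5 (z = (½)*10 = 5)
t(a) = 5*a²
u(o) = √2*√o (u(o) = √(2*o) = √2*√o)
t(-18) - u(5) = 5*(-18)² - √2*√5 = 5*324 - √10 = 1620 - √10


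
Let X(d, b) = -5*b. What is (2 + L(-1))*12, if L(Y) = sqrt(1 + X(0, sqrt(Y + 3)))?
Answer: 24 + 12*sqrt(1 - 5*sqrt(2)) ≈ 24.0 + 29.567*I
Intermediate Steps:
L(Y) = sqrt(1 - 5*sqrt(3 + Y)) (L(Y) = sqrt(1 - 5*sqrt(Y + 3)) = sqrt(1 - 5*sqrt(3 + Y)))
(2 + L(-1))*12 = (2 + sqrt(1 - 5*sqrt(3 - 1)))*12 = (2 + sqrt(1 - 5*sqrt(2)))*12 = 24 + 12*sqrt(1 - 5*sqrt(2))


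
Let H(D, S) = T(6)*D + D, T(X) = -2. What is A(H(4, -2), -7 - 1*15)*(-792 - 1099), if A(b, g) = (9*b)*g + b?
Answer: -1490108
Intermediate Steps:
H(D, S) = -D (H(D, S) = -2*D + D = -D)
A(b, g) = b + 9*b*g (A(b, g) = 9*b*g + b = b + 9*b*g)
A(H(4, -2), -7 - 1*15)*(-792 - 1099) = ((-1*4)*(1 + 9*(-7 - 1*15)))*(-792 - 1099) = -4*(1 + 9*(-7 - 15))*(-1891) = -4*(1 + 9*(-22))*(-1891) = -4*(1 - 198)*(-1891) = -4*(-197)*(-1891) = 788*(-1891) = -1490108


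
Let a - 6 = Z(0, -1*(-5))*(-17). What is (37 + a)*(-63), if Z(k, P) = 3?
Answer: 504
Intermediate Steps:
a = -45 (a = 6 + 3*(-17) = 6 - 51 = -45)
(37 + a)*(-63) = (37 - 45)*(-63) = -8*(-63) = 504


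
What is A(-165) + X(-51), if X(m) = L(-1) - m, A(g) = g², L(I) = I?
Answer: 27275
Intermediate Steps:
X(m) = -1 - m
A(-165) + X(-51) = (-165)² + (-1 - 1*(-51)) = 27225 + (-1 + 51) = 27225 + 50 = 27275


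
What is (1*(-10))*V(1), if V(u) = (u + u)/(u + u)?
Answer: -10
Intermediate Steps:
V(u) = 1 (V(u) = (2*u)/((2*u)) = (2*u)*(1/(2*u)) = 1)
(1*(-10))*V(1) = (1*(-10))*1 = -10*1 = -10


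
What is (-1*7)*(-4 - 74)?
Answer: 546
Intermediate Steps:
(-1*7)*(-4 - 74) = -7*(-78) = 546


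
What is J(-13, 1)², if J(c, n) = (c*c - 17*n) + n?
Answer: 23409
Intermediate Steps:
J(c, n) = c² - 16*n (J(c, n) = (c² - 17*n) + n = c² - 16*n)
J(-13, 1)² = ((-13)² - 16*1)² = (169 - 16)² = 153² = 23409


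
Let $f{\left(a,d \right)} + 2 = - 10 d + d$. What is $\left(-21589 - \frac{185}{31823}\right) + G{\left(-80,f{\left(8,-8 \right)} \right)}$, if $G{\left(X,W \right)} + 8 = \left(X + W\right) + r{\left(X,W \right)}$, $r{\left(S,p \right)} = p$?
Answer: $- \frac{685372136}{31823} \approx -21537.0$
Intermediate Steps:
$f{\left(a,d \right)} = -2 - 9 d$ ($f{\left(a,d \right)} = -2 + \left(- 10 d + d\right) = -2 - 9 d$)
$G{\left(X,W \right)} = -8 + X + 2 W$ ($G{\left(X,W \right)} = -8 + \left(\left(X + W\right) + W\right) = -8 + \left(\left(W + X\right) + W\right) = -8 + \left(X + 2 W\right) = -8 + X + 2 W$)
$\left(-21589 - \frac{185}{31823}\right) + G{\left(-80,f{\left(8,-8 \right)} \right)} = \left(-21589 - \frac{185}{31823}\right) - \left(88 - 2 \left(-2 - -72\right)\right) = \left(-21589 - \frac{185}{31823}\right) - \left(88 - 2 \left(-2 + 72\right)\right) = \left(-21589 - \frac{185}{31823}\right) - -52 = - \frac{687026932}{31823} - -52 = - \frac{687026932}{31823} + 52 = - \frac{685372136}{31823}$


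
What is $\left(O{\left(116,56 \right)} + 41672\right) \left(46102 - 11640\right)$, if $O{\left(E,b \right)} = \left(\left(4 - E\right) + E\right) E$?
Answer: $1452090832$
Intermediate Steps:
$O{\left(E,b \right)} = 4 E$
$\left(O{\left(116,56 \right)} + 41672\right) \left(46102 - 11640\right) = \left(4 \cdot 116 + 41672\right) \left(46102 - 11640\right) = \left(464 + 41672\right) 34462 = 42136 \cdot 34462 = 1452090832$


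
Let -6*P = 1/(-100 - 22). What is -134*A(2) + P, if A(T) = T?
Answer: -196175/732 ≈ -268.00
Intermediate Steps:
P = 1/732 (P = -1/(6*(-100 - 22)) = -1/6/(-122) = -1/6*(-1/122) = 1/732 ≈ 0.0013661)
-134*A(2) + P = -134*2 + 1/732 = -268 + 1/732 = -196175/732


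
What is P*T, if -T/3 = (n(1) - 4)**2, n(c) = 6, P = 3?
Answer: -36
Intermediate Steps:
T = -12 (T = -3*(6 - 4)**2 = -3*2**2 = -3*4 = -12)
P*T = 3*(-12) = -36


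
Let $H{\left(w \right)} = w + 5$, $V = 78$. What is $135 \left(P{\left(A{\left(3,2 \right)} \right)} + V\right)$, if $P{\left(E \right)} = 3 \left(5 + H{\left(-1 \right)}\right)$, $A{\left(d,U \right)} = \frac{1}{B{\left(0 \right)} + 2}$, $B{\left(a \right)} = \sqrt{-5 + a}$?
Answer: $14175$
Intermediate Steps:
$H{\left(w \right)} = 5 + w$
$A{\left(d,U \right)} = \frac{1}{2 + i \sqrt{5}}$ ($A{\left(d,U \right)} = \frac{1}{\sqrt{-5 + 0} + 2} = \frac{1}{\sqrt{-5} + 2} = \frac{1}{i \sqrt{5} + 2} = \frac{1}{2 + i \sqrt{5}}$)
$P{\left(E \right)} = 27$ ($P{\left(E \right)} = 3 \left(5 + \left(5 - 1\right)\right) = 3 \left(5 + 4\right) = 3 \cdot 9 = 27$)
$135 \left(P{\left(A{\left(3,2 \right)} \right)} + V\right) = 135 \left(27 + 78\right) = 135 \cdot 105 = 14175$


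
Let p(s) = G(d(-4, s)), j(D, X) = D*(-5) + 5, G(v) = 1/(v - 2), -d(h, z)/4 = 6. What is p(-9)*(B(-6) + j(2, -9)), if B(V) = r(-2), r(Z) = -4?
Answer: 9/26 ≈ 0.34615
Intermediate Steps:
d(h, z) = -24 (d(h, z) = -4*6 = -24)
G(v) = 1/(-2 + v)
j(D, X) = 5 - 5*D (j(D, X) = -5*D + 5 = 5 - 5*D)
p(s) = -1/26 (p(s) = 1/(-2 - 24) = 1/(-26) = -1/26)
B(V) = -4
p(-9)*(B(-6) + j(2, -9)) = -(-4 + (5 - 5*2))/26 = -(-4 + (5 - 10))/26 = -(-4 - 5)/26 = -1/26*(-9) = 9/26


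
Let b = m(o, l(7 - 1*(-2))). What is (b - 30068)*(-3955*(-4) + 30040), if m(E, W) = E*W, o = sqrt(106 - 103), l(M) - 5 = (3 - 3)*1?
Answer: -1378918480 + 229300*sqrt(3) ≈ -1.3785e+9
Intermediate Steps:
l(M) = 5 (l(M) = 5 + (3 - 3)*1 = 5 + 0*1 = 5 + 0 = 5)
o = sqrt(3) ≈ 1.7320
b = 5*sqrt(3) (b = sqrt(3)*5 = 5*sqrt(3) ≈ 8.6602)
(b - 30068)*(-3955*(-4) + 30040) = (5*sqrt(3) - 30068)*(-3955*(-4) + 30040) = (-30068 + 5*sqrt(3))*(15820 + 30040) = (-30068 + 5*sqrt(3))*45860 = -1378918480 + 229300*sqrt(3)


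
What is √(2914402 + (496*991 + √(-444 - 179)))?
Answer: √(3405938 + I*√623) ≈ 1845.5 + 0.007*I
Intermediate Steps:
√(2914402 + (496*991 + √(-444 - 179))) = √(2914402 + (491536 + √(-623))) = √(2914402 + (491536 + I*√623)) = √(3405938 + I*√623)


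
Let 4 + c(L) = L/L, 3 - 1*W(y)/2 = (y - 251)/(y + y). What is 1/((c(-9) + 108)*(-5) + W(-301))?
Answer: -301/156771 ≈ -0.0019200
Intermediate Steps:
W(y) = 6 - (-251 + y)/y (W(y) = 6 - 2*(y - 251)/(y + y) = 6 - 2*(-251 + y)/(2*y) = 6 - 2*(-251 + y)*1/(2*y) = 6 - (-251 + y)/y)
c(L) = -3 (c(L) = -4 + L/L = -4 + 1 = -3)
1/((c(-9) + 108)*(-5) + W(-301)) = 1/((-3 + 108)*(-5) + (5 + 251/(-301))) = 1/(105*(-5) + (5 + 251*(-1/301))) = 1/(-525 + (5 - 251/301)) = 1/(-525 + 1254/301) = 1/(-156771/301) = -301/156771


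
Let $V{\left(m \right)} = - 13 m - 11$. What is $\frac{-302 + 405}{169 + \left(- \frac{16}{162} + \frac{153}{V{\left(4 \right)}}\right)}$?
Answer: $\frac{58401}{94390} \approx 0.61872$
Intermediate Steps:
$V{\left(m \right)} = -11 - 13 m$
$\frac{-302 + 405}{169 + \left(- \frac{16}{162} + \frac{153}{V{\left(4 \right)}}\right)} = \frac{-302 + 405}{169 + \left(- \frac{16}{162} + \frac{153}{-11 - 52}\right)} = \frac{103}{169 + \left(\left(-16\right) \frac{1}{162} + \frac{153}{-11 - 52}\right)} = \frac{103}{169 + \left(- \frac{8}{81} + \frac{153}{-63}\right)} = \frac{103}{169 + \left(- \frac{8}{81} + 153 \left(- \frac{1}{63}\right)\right)} = \frac{103}{169 - \frac{1433}{567}} = \frac{103}{\frac{94390}{567}} = 103 \cdot \frac{567}{94390} = \frac{58401}{94390}$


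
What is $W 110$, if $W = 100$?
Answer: $11000$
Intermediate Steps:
$W 110 = 100 \cdot 110 = 11000$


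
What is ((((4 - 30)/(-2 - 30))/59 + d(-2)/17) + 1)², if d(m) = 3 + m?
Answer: 296287369/257538304 ≈ 1.1505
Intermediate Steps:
((((4 - 30)/(-2 - 30))/59 + d(-2)/17) + 1)² = ((((4 - 30)/(-2 - 30))/59 + (3 - 2)/17) + 1)² = ((-26/(-32)*(1/59) + 1*(1/17)) + 1)² = ((-26*(-1/32)*(1/59) + 1/17) + 1)² = (((13/16)*(1/59) + 1/17) + 1)² = ((13/944 + 1/17) + 1)² = (1165/16048 + 1)² = (17213/16048)² = 296287369/257538304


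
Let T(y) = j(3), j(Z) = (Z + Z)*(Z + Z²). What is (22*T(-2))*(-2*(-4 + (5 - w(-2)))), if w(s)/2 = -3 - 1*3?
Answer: -41184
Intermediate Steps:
w(s) = -12 (w(s) = 2*(-3 - 1*3) = 2*(-3 - 3) = 2*(-6) = -12)
j(Z) = 2*Z*(Z + Z²) (j(Z) = (2*Z)*(Z + Z²) = 2*Z*(Z + Z²))
T(y) = 72 (T(y) = 2*3²*(1 + 3) = 2*9*4 = 72)
(22*T(-2))*(-2*(-4 + (5 - w(-2)))) = (22*72)*(-2*(-4 + (5 - 1*(-12)))) = 1584*(-2*(-4 + (5 + 12))) = 1584*(-2*(-4 + 17)) = 1584*(-2*13) = 1584*(-26) = -41184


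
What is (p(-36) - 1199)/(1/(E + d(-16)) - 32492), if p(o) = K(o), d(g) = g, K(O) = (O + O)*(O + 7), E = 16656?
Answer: -14792960/540666879 ≈ -0.027361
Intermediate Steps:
K(O) = 2*O*(7 + O) (K(O) = (2*O)*(7 + O) = 2*O*(7 + O))
p(o) = 2*o*(7 + o)
(p(-36) - 1199)/(1/(E + d(-16)) - 32492) = (2*(-36)*(7 - 36) - 1199)/(1/(16656 - 16) - 32492) = (2*(-36)*(-29) - 1199)/(1/16640 - 32492) = (2088 - 1199)/(1/16640 - 32492) = 889/(-540666879/16640) = 889*(-16640/540666879) = -14792960/540666879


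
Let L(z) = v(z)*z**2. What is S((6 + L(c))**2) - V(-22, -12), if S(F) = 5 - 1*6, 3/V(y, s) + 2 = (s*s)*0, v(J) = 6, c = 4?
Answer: 1/2 ≈ 0.50000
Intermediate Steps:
L(z) = 6*z**2
V(y, s) = -3/2 (V(y, s) = 3/(-2 + (s*s)*0) = 3/(-2 + s**2*0) = 3/(-2 + 0) = 3/(-2) = 3*(-1/2) = -3/2)
S(F) = -1 (S(F) = 5 - 6 = -1)
S((6 + L(c))**2) - V(-22, -12) = -1 - 1*(-3/2) = -1 + 3/2 = 1/2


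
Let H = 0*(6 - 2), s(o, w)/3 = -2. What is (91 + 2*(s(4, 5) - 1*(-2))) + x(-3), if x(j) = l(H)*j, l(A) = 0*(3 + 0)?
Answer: 83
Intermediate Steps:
s(o, w) = -6 (s(o, w) = 3*(-2) = -6)
H = 0 (H = 0*4 = 0)
l(A) = 0 (l(A) = 0*3 = 0)
x(j) = 0 (x(j) = 0*j = 0)
(91 + 2*(s(4, 5) - 1*(-2))) + x(-3) = (91 + 2*(-6 - 1*(-2))) + 0 = (91 + 2*(-6 + 2)) + 0 = (91 + 2*(-4)) + 0 = (91 - 8) + 0 = 83 + 0 = 83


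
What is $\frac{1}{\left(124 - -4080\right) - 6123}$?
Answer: $- \frac{1}{1919} \approx -0.0005211$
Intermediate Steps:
$\frac{1}{\left(124 - -4080\right) - 6123} = \frac{1}{\left(124 + 4080\right) - 6123} = \frac{1}{4204 - 6123} = \frac{1}{-1919} = - \frac{1}{1919}$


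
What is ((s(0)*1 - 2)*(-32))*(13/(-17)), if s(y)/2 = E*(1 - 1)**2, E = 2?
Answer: -832/17 ≈ -48.941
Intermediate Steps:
s(y) = 0 (s(y) = 2*(2*(1 - 1)**2) = 2*(2*0**2) = 2*(2*0) = 2*0 = 0)
((s(0)*1 - 2)*(-32))*(13/(-17)) = ((0*1 - 2)*(-32))*(13/(-17)) = ((0 - 2)*(-32))*(13*(-1/17)) = -2*(-32)*(-13/17) = 64*(-13/17) = -832/17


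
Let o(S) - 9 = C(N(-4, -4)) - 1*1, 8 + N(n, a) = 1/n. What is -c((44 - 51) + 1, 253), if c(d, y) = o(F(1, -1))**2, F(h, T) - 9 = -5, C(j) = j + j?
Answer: -289/4 ≈ -72.250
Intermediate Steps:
N(n, a) = -8 + 1/n
C(j) = 2*j
F(h, T) = 4 (F(h, T) = 9 - 5 = 4)
o(S) = -17/2 (o(S) = 9 + (2*(-8 + 1/(-4)) - 1*1) = 9 + (2*(-8 - 1/4) - 1) = 9 + (2*(-33/4) - 1) = 9 + (-33/2 - 1) = 9 - 35/2 = -17/2)
c(d, y) = 289/4 (c(d, y) = (-17/2)**2 = 289/4)
-c((44 - 51) + 1, 253) = -1*289/4 = -289/4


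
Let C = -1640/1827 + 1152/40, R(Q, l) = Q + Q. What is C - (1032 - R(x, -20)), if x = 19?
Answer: -8825302/9135 ≈ -966.10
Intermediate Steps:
R(Q, l) = 2*Q
C = 254888/9135 (C = -1640*1/1827 + 1152*(1/40) = -1640/1827 + 144/5 = 254888/9135 ≈ 27.902)
C - (1032 - R(x, -20)) = 254888/9135 - (1032 - 2*19) = 254888/9135 - (1032 - 1*38) = 254888/9135 - (1032 - 38) = 254888/9135 - 1*994 = 254888/9135 - 994 = -8825302/9135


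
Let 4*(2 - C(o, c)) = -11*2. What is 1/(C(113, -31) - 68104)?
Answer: -2/136193 ≈ -1.4685e-5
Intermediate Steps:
C(o, c) = 15/2 (C(o, c) = 2 - (-11)*2/4 = 2 - ¼*(-22) = 2 + 11/2 = 15/2)
1/(C(113, -31) - 68104) = 1/(15/2 - 68104) = 1/(-136193/2) = -2/136193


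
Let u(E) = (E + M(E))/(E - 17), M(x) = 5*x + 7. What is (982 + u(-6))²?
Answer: 511438225/529 ≈ 9.6680e+5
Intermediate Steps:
M(x) = 7 + 5*x
u(E) = (7 + 6*E)/(-17 + E) (u(E) = (E + (7 + 5*E))/(E - 17) = (7 + 6*E)/(-17 + E))
(982 + u(-6))² = (982 + (7 + 6*(-6))/(-17 - 6))² = (982 + (7 - 36)/(-23))² = (982 - 1/23*(-29))² = (982 + 29/23)² = (22615/23)² = 511438225/529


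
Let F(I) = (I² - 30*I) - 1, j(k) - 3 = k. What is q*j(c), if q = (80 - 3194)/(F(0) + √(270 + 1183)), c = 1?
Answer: 12456/(1 - √1453) ≈ -335.58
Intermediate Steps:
j(k) = 3 + k
F(I) = -1 + I² - 30*I
q = -3114/(-1 + √1453) (q = (80 - 3194)/((-1 + 0² - 30*0) + √(270 + 1183)) = -3114/((-1 + 0 + 0) + √1453) = -3114/(-1 + √1453) ≈ -83.894)
q*j(c) = (3114/(1 - √1453))*(3 + 1) = (3114/(1 - √1453))*4 = 12456/(1 - √1453)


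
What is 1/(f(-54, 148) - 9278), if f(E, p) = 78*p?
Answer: 1/2266 ≈ 0.00044131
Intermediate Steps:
1/(f(-54, 148) - 9278) = 1/(78*148 - 9278) = 1/(11544 - 9278) = 1/2266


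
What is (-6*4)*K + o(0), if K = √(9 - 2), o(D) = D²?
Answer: -24*√7 ≈ -63.498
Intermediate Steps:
K = √7 ≈ 2.6458
(-6*4)*K + o(0) = (-6*4)*√7 + 0² = -24*√7 + 0 = -24*√7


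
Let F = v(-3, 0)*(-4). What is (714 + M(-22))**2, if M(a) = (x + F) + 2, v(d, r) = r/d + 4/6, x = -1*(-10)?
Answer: 4708900/9 ≈ 5.2321e+5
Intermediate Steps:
x = 10
v(d, r) = 2/3 + r/d (v(d, r) = r/d + 4*(1/6) = r/d + 2/3 = 2/3 + r/d)
F = -8/3 (F = (2/3 + 0/(-3))*(-4) = (2/3 + 0*(-1/3))*(-4) = (2/3 + 0)*(-4) = (2/3)*(-4) = -8/3 ≈ -2.6667)
M(a) = 28/3 (M(a) = (10 - 8/3) + 2 = 22/3 + 2 = 28/3)
(714 + M(-22))**2 = (714 + 28/3)**2 = (2170/3)**2 = 4708900/9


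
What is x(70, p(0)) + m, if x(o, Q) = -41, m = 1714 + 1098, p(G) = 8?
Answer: 2771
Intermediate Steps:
m = 2812
x(70, p(0)) + m = -41 + 2812 = 2771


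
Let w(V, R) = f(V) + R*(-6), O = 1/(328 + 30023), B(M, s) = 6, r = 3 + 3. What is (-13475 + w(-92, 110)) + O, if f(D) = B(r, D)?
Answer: -428829278/30351 ≈ -14129.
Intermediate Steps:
r = 6
f(D) = 6
O = 1/30351 ≈ 3.2948e-5
w(V, R) = 6 - 6*R (w(V, R) = 6 + R*(-6) = 6 - 6*R)
(-13475 + w(-92, 110)) + O = (-13475 + (6 - 6*110)) + 1/30351 = (-13475 + (6 - 660)) + 1/30351 = (-13475 - 654) + 1/30351 = -14129 + 1/30351 = -428829278/30351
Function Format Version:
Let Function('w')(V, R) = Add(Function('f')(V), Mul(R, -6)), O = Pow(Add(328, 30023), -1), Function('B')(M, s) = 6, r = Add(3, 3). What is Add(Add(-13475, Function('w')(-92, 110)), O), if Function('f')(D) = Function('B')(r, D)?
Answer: Rational(-428829278, 30351) ≈ -14129.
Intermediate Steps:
r = 6
Function('f')(D) = 6
O = Rational(1, 30351) (O = Pow(30351, -1) = Rational(1, 30351) ≈ 3.2948e-5)
Function('w')(V, R) = Add(6, Mul(-6, R)) (Function('w')(V, R) = Add(6, Mul(R, -6)) = Add(6, Mul(-6, R)))
Add(Add(-13475, Function('w')(-92, 110)), O) = Add(Add(-13475, Add(6, Mul(-6, 110))), Rational(1, 30351)) = Add(Add(-13475, Add(6, -660)), Rational(1, 30351)) = Add(Add(-13475, -654), Rational(1, 30351)) = Add(-14129, Rational(1, 30351)) = Rational(-428829278, 30351)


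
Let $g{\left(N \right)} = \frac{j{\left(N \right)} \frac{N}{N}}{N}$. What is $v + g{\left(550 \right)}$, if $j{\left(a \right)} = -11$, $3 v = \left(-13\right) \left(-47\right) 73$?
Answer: $\frac{2230147}{150} \approx 14868.0$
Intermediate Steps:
$v = \frac{44603}{3}$ ($v = \frac{\left(-13\right) \left(-47\right) 73}{3} = \frac{611 \cdot 73}{3} = \frac{1}{3} \cdot 44603 = \frac{44603}{3} \approx 14868.0$)
$g{\left(N \right)} = - \frac{11}{N}$ ($g{\left(N \right)} = \frac{\left(-11\right) \frac{N}{N}}{N} = \frac{\left(-11\right) 1}{N} = - \frac{11}{N}$)
$v + g{\left(550 \right)} = \frac{44603}{3} - \frac{11}{550} = \frac{44603}{3} - \frac{1}{50} = \frac{2230147}{150}$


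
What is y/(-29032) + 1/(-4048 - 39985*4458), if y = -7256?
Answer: 178043292769/712369484706 ≈ 0.24993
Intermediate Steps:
y/(-29032) + 1/(-4048 - 39985*4458) = -7256/(-29032) + 1/(-4048 - 39985*4458) = -7256*(-1/29032) + (1/4458)/(-44033) = 907/3629 - 1/44033*1/4458 = 907/3629 - 1/196299114 = 178043292769/712369484706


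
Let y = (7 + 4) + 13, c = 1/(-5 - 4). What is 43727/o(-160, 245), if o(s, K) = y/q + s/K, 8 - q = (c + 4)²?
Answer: -1236293471/113720 ≈ -10871.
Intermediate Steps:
c = -⅑ (c = 1/(-9) = -⅑ ≈ -0.11111)
y = 24 (y = 11 + 13 = 24)
q = -577/81 (q = 8 - (-⅑ + 4)² = 8 - (35/9)² = 8 - 1*1225/81 = 8 - 1225/81 = -577/81 ≈ -7.1235)
o(s, K) = -1944/577 + s/K (o(s, K) = 24/(-577/81) + s/K = 24*(-81/577) + s/K = -1944/577 + s/K)
43727/o(-160, 245) = 43727/(-1944/577 - 160/245) = 43727/(-1944/577 - 160*1/245) = 43727/(-1944/577 - 32/49) = 43727/(-113720/28273) = 43727*(-28273/113720) = -1236293471/113720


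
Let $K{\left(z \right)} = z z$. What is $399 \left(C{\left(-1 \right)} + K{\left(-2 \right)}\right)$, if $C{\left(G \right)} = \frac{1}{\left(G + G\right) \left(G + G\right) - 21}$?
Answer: $\frac{26733}{17} \approx 1572.5$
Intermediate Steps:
$K{\left(z \right)} = z^{2}$
$C{\left(G \right)} = \frac{1}{-21 + 4 G^{2}}$ ($C{\left(G \right)} = \frac{1}{2 G 2 G - 21} = \frac{1}{4 G^{2} - 21} = \frac{1}{-21 + 4 G^{2}}$)
$399 \left(C{\left(-1 \right)} + K{\left(-2 \right)}\right) = 399 \left(\frac{1}{-21 + 4 \left(-1\right)^{2}} + \left(-2\right)^{2}\right) = 399 \left(\frac{1}{-21 + 4 \cdot 1} + 4\right) = 399 \left(\frac{1}{-21 + 4} + 4\right) = 399 \left(\frac{1}{-17} + 4\right) = 399 \left(- \frac{1}{17} + 4\right) = 399 \cdot \frac{67}{17} = \frac{26733}{17}$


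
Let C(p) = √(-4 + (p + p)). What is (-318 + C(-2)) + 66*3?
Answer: -120 + 2*I*√2 ≈ -120.0 + 2.8284*I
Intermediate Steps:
C(p) = √(-4 + 2*p)
(-318 + C(-2)) + 66*3 = (-318 + √(-4 + 2*(-2))) + 66*3 = (-318 + √(-4 - 4)) + 198 = (-318 + √(-8)) + 198 = (-318 + 2*I*√2) + 198 = -120 + 2*I*√2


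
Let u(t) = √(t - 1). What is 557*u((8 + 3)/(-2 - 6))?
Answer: 557*I*√38/4 ≈ 858.39*I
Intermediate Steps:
u(t) = √(-1 + t)
557*u((8 + 3)/(-2 - 6)) = 557*√(-1 + (8 + 3)/(-2 - 6)) = 557*√(-1 + 11/(-8)) = 557*√(-1 + 11*(-⅛)) = 557*√(-1 - 11/8) = 557*√(-19/8) = 557*(I*√38/4) = 557*I*√38/4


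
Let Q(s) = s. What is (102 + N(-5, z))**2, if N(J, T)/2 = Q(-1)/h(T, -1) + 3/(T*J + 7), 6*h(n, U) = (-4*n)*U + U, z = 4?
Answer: 42876304/4225 ≈ 10148.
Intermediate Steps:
h(n, U) = U/6 - 2*U*n/3 (h(n, U) = ((-4*n)*U + U)/6 = (-4*U*n + U)/6 = (U - 4*U*n)/6 = U/6 - 2*U*n/3)
N(J, T) = -2/(-1/6 + 2*T/3) + 6/(7 + J*T) (N(J, T) = 2*(-1/((1/6)*(-1)*(1 - 4*T)) + 3/(T*J + 7)) = 2*(-1/(-1/6 + 2*T/3) + 3/(J*T + 7)) = 2*(-1/(-1/6 + 2*T/3) + 3/(7 + J*T)) = -2/(-1/6 + 2*T/3) + 6/(7 + J*T))
(102 + N(-5, z))**2 = (102 + 6*(-15 + 4*4 - 2*(-5)*4)/((-1 + 4*4)*(7 - 5*4)))**2 = (102 + 6*(-15 + 16 + 40)/((-1 + 16)*(7 - 20)))**2 = (102 + 6*41/(15*(-13)))**2 = (102 + 6*(1/15)*(-1/13)*41)**2 = (102 - 82/65)**2 = (6548/65)**2 = 42876304/4225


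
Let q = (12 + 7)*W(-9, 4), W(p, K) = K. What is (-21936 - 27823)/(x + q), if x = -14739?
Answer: 49759/14663 ≈ 3.3935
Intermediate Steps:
q = 76 (q = (12 + 7)*4 = 19*4 = 76)
(-21936 - 27823)/(x + q) = (-21936 - 27823)/(-14739 + 76) = -49759/(-14663) = -49759*(-1/14663) = 49759/14663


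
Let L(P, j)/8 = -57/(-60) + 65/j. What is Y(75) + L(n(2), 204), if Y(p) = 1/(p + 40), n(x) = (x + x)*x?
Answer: 11915/1173 ≈ 10.158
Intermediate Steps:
n(x) = 2*x² (n(x) = (2*x)*x = 2*x²)
Y(p) = 1/(40 + p)
L(P, j) = 38/5 + 520/j (L(P, j) = 8*(-57/(-60) + 65/j) = 8*(-57*(-1/60) + 65/j) = 8*(19/20 + 65/j) = 38/5 + 520/j)
Y(75) + L(n(2), 204) = 1/(40 + 75) + (38/5 + 520/204) = 1/115 + (38/5 + 520*(1/204)) = 1/115 + (38/5 + 130/51) = 1/115 + 2588/255 = 11915/1173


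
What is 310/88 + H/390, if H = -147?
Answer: 8997/2860 ≈ 3.1458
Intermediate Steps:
310/88 + H/390 = 310/88 - 147/390 = 310*(1/88) - 147*1/390 = 155/44 - 49/130 = 8997/2860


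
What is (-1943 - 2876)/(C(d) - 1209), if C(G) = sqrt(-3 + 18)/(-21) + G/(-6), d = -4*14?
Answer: 2549506407/634687234 - 101199*sqrt(15)/634687234 ≈ 4.0163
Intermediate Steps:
d = -56
C(G) = -G/6 - sqrt(15)/21 (C(G) = sqrt(15)*(-1/21) + G*(-1/6) = -sqrt(15)/21 - G/6 = -G/6 - sqrt(15)/21)
(-1943 - 2876)/(C(d) - 1209) = (-1943 - 2876)/((-1/6*(-56) - sqrt(15)/21) - 1209) = -4819/((28/3 - sqrt(15)/21) - 1209) = -4819/(-3599/3 - sqrt(15)/21)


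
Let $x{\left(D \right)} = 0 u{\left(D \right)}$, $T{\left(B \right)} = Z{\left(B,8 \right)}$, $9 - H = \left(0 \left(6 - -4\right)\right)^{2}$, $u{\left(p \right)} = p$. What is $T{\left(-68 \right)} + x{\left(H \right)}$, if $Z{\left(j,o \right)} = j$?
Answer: $-68$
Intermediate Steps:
$H = 9$ ($H = 9 - \left(0 \left(6 - -4\right)\right)^{2} = 9 - \left(0 \left(6 + \left(-1 + 5\right)\right)\right)^{2} = 9 - \left(0 \left(6 + 4\right)\right)^{2} = 9 - \left(0 \cdot 10\right)^{2} = 9 - 0^{2} = 9 - 0 = 9 + 0 = 9$)
$T{\left(B \right)} = B$
$x{\left(D \right)} = 0$ ($x{\left(D \right)} = 0 D = 0$)
$T{\left(-68 \right)} + x{\left(H \right)} = -68 + 0 = -68$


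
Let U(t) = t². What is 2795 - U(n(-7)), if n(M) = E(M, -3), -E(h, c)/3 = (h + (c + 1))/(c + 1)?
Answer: 10451/4 ≈ 2612.8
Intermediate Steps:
E(h, c) = -3*(1 + c + h)/(1 + c) (E(h, c) = -3*(h + (c + 1))/(c + 1) = -3*(h + (1 + c))/(1 + c) = -3*(1 + c + h)/(1 + c))
n(M) = -3 + 3*M/2 (n(M) = 3*(-1 - 1*(-3) - M)/(1 - 3) = 3*(-1 + 3 - M)/(-2) = 3*(-½)*(2 - M) = -3 + 3*M/2)
2795 - U(n(-7)) = 2795 - (-3 + (3/2)*(-7))² = 2795 - (-3 - 21/2)² = 2795 - (-27/2)² = 2795 - 1*729/4 = 2795 - 729/4 = 10451/4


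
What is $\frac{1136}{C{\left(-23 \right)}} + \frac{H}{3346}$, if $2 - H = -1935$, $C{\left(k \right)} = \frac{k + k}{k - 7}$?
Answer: $\frac{57060391}{76958} \approx 741.45$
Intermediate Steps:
$C{\left(k \right)} = \frac{2 k}{-7 + k}$
$H = 1937$ ($H = 2 - -1935 = 2 + 1935 = 1937$)
$\frac{1136}{C{\left(-23 \right)}} + \frac{H}{3346} = \frac{1136}{2 \left(-23\right) \frac{1}{-7 - 23}} + \frac{1937}{3346} = \frac{1136}{2 \left(-23\right) \frac{1}{-30}} + 1937 \cdot \frac{1}{3346} = \frac{1136}{2 \left(-23\right) \left(- \frac{1}{30}\right)} + \frac{1937}{3346} = \frac{1136}{\frac{23}{15}} + \frac{1937}{3346} = 1136 \cdot \frac{15}{23} + \frac{1937}{3346} = \frac{17040}{23} + \frac{1937}{3346} = \frac{57060391}{76958}$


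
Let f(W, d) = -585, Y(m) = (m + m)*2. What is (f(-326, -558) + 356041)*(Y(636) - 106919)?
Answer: -37100720000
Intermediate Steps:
Y(m) = 4*m (Y(m) = (2*m)*2 = 4*m)
(f(-326, -558) + 356041)*(Y(636) - 106919) = (-585 + 356041)*(4*636 - 106919) = 355456*(2544 - 106919) = 355456*(-104375) = -37100720000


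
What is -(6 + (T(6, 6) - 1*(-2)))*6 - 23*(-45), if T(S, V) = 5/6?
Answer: 982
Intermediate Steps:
T(S, V) = ⅚ (T(S, V) = 5*(⅙) = ⅚)
-(6 + (T(6, 6) - 1*(-2)))*6 - 23*(-45) = -(6 + (⅚ - 1*(-2)))*6 - 23*(-45) = -(6 + (⅚ + 2))*6 + 1035 = -(6 + 17/6)*6 + 1035 = -53*6/6 + 1035 = -1*53 + 1035 = -53 + 1035 = 982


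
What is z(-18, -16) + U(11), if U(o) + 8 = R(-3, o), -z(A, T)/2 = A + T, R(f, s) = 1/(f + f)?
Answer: 359/6 ≈ 59.833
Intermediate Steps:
R(f, s) = 1/(2*f)
z(A, T) = -2*A - 2*T (z(A, T) = -2*(A + T) = -2*A - 2*T)
U(o) = -49/6 (U(o) = -8 + (1/2)/(-3) = -8 + (1/2)*(-1/3) = -8 - 1/6 = -49/6)
z(-18, -16) + U(11) = (-2*(-18) - 2*(-16)) - 49/6 = (36 + 32) - 49/6 = 68 - 49/6 = 359/6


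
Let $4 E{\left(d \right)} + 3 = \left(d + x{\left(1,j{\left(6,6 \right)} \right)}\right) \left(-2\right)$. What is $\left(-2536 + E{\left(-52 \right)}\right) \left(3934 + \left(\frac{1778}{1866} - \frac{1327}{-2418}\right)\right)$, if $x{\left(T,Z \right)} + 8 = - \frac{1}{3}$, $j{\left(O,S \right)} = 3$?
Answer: $- \frac{89018480549677}{9023976} \approx -9.8647 \cdot 10^{6}$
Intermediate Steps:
$x{\left(T,Z \right)} = - \frac{25}{3}$ ($x{\left(T,Z \right)} = -8 - \frac{1}{3} = - \frac{25}{3}$)
$E{\left(d \right)} = \frac{41}{12} - \frac{d}{2}$ ($E{\left(d \right)} = - \frac{3}{4} + \frac{\left(d - \frac{25}{3}\right) \left(-2\right)}{4} = - \frac{3}{4} + \frac{\left(- \frac{25}{3} + d\right) \left(-2\right)}{4} = - \frac{3}{4} + \frac{\frac{50}{3} - 2 d}{4} = - \frac{3}{4} - \left(- \frac{25}{6} + \frac{d}{2}\right) = \frac{41}{12} - \frac{d}{2}$)
$\left(-2536 + E{\left(-52 \right)}\right) \left(3934 + \left(\frac{1778}{1866} - \frac{1327}{-2418}\right)\right) = \left(-2536 + \left(\frac{41}{12} - -26\right)\right) \left(3934 + \left(\frac{1778}{1866} - \frac{1327}{-2418}\right)\right) = \left(-2536 + \left(\frac{41}{12} + 26\right)\right) \left(3934 + \left(1778 \cdot \frac{1}{1866} - - \frac{1327}{2418}\right)\right) = \left(-2536 + \frac{353}{12}\right) \left(3934 + \left(\frac{889}{933} + \frac{1327}{2418}\right)\right) = - \frac{30079 \left(3934 + \frac{1129231}{751998}\right)}{12} = \left(- \frac{30079}{12}\right) \frac{2959489363}{751998} = - \frac{89018480549677}{9023976}$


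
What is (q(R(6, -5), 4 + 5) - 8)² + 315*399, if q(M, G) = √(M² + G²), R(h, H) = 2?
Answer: 125834 - 16*√85 ≈ 1.2569e+5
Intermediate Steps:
q(M, G) = √(G² + M²)
(q(R(6, -5), 4 + 5) - 8)² + 315*399 = (√((4 + 5)² + 2²) - 8)² + 315*399 = (√(9² + 4) - 8)² + 125685 = (√(81 + 4) - 8)² + 125685 = (√85 - 8)² + 125685 = (-8 + √85)² + 125685 = 125685 + (-8 + √85)²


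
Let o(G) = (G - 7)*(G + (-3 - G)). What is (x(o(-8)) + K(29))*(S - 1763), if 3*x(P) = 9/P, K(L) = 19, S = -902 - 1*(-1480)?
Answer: -22594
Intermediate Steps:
S = 578 (S = -902 + 1480 = 578)
o(G) = 21 - 3*G (o(G) = (-7 + G)*(-3) = 21 - 3*G)
x(P) = 3/P (x(P) = (9/P)/3 = 3/P)
(x(o(-8)) + K(29))*(S - 1763) = (3/(21 - 3*(-8)) + 19)*(578 - 1763) = (3/(21 + 24) + 19)*(-1185) = (3/45 + 19)*(-1185) = (3*(1/45) + 19)*(-1185) = (1/15 + 19)*(-1185) = (286/15)*(-1185) = -22594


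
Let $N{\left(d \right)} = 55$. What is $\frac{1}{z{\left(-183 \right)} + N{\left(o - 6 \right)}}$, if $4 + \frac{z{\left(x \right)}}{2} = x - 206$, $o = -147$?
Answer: $- \frac{1}{731} \approx -0.001368$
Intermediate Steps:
$z{\left(x \right)} = -420 + 2 x$ ($z{\left(x \right)} = -8 + 2 \left(x - 206\right) = -8 + 2 \left(-206 + x\right) = -8 + \left(-412 + 2 x\right) = -420 + 2 x$)
$\frac{1}{z{\left(-183 \right)} + N{\left(o - 6 \right)}} = \frac{1}{\left(-420 + 2 \left(-183\right)\right) + 55} = \frac{1}{\left(-420 - 366\right) + 55} = \frac{1}{-786 + 55} = \frac{1}{-731} = - \frac{1}{731}$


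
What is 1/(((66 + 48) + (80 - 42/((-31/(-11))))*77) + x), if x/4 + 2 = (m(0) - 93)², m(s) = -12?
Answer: 31/1525772 ≈ 2.0318e-5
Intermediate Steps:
x = 44092 (x = -8 + 4*(-12 - 93)² = -8 + 4*(-105)² = -8 + 4*11025 = -8 + 44100 = 44092)
1/(((66 + 48) + (80 - 42/((-31/(-11))))*77) + x) = 1/(((66 + 48) + (80 - 42/((-31/(-11))))*77) + 44092) = 1/((114 + (80 - 42/((-31*(-1/11))))*77) + 44092) = 1/((114 + (80 - 42/31/11)*77) + 44092) = 1/((114 + (80 - 42*11/31)*77) + 44092) = 1/((114 + (80 - 462/31)*77) + 44092) = 1/((114 + (2018/31)*77) + 44092) = 1/((114 + 155386/31) + 44092) = 1/(158920/31 + 44092) = 1/(1525772/31) = 31/1525772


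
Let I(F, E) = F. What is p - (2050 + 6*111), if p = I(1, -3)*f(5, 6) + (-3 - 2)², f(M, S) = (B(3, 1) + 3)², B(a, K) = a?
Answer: -2655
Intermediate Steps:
f(M, S) = 36 (f(M, S) = (3 + 3)² = 6² = 36)
p = 61 (p = 1*36 + (-3 - 2)² = 36 + (-5)² = 36 + 25 = 61)
p - (2050 + 6*111) = 61 - (2050 + 6*111) = 61 - (2050 + 666) = 61 - 1*2716 = 61 - 2716 = -2655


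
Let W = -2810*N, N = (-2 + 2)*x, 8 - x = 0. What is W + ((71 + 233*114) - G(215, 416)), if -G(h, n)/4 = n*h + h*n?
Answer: 742153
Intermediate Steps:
x = 8 (x = 8 - 1*0 = 8 + 0 = 8)
N = 0 (N = (-2 + 2)*8 = 0*8 = 0)
G(h, n) = -8*h*n (G(h, n) = -4*(n*h + h*n) = -4*(h*n + h*n) = -8*h*n)
W = 0 (W = -2810*0 = 0)
W + ((71 + 233*114) - G(215, 416)) = 0 + ((71 + 233*114) - (-8)*215*416) = 0 + ((71 + 26562) - 1*(-715520)) = 0 + (26633 + 715520) = 0 + 742153 = 742153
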